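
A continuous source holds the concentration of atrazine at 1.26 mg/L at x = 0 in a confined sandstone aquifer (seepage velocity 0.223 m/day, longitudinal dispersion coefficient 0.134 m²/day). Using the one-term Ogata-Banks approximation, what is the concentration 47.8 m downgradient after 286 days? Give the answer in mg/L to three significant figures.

For a continuous step input, C/C₀ ≈ ½·erfc((x−vt)/(2√(Dt))).
vt = 0.223 × 286 = 63.778 m and 2√(Dt) = 2√(0.134 × 286) = 12.38 m.
Argument (x−vt)/(2√(Dt)) = (47.8 − 63.778)/12.38 = -1.291; ½·erfc(-1.291) = 0.9661.
C = 1.26 × 0.9661 = 1.22 mg/L.

1.22 mg/L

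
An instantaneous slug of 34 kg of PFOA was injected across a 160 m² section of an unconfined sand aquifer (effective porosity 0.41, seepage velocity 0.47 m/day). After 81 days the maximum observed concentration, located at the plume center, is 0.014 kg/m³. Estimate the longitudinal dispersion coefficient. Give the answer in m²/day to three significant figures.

1.35 m²/day

At the plume center C_max = M/(n_e·A·√(4πDt)), so D = M²/(4πt·(n_e·A·C_max)²).
n_e·A·C_max = 0.41 × 160 × 0.014 = 0.9184 kg/m.
D = 34²/(4π × 81 × 0.9184²) = 1.35 m²/day.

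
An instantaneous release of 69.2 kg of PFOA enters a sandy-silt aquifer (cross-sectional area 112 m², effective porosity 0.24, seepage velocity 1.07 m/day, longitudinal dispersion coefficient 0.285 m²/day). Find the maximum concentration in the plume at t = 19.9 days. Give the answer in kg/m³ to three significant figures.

The peak of an instantaneous 1D plume sits at x = vt; there the Gaussian factor is 1 and C_max = M/(n_e·A·√(4πDt)), where n_e·A is the pore area the mass is dissolved in.
√(4πDt) = √(4π × 0.285 × 19.9) = 8.442 m, so C_max = 69.2/(0.24 × 112 × 8.442) = 0.305 kg/m³.

0.305 kg/m³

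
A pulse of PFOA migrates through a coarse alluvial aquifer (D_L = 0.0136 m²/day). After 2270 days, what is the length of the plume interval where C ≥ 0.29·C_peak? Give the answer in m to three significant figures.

24.7 m

The plume is Gaussian with σ = √(2Dt) = √(2 × 0.0136 × 2270) = 7.858 m.
C/C_peak = exp(−Δx²/(2σ²)) = 0.29 ⇒ Δx = σ·√(−2 ln 0.29) = 7.858 × 1.573 = 12.36 m.
Width = 2Δx = 24.7 m.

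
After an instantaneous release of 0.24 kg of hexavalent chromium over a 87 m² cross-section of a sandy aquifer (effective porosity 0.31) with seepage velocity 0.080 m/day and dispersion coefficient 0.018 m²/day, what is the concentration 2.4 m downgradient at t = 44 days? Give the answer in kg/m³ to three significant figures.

For an instantaneous plane source, C(x,t) = M/(n_e·A·√(4πDt)) · exp(−(x−vt)²/(4Dt)), with n_e·A the pore (flow) area.
Plume center vt = 0.080 × 44 = 3.52 m, so the well at 2.4 m is 1.12 m upgradient of the peak.
√(4πDt) = 3.155 m, giving peak height M/(n_e·A·√(4πDt)) = 0.24/(0.31 × 87 × 3.155) = 0.002821 kg/m³.
(x−vt)²/(4Dt) = (-1.12)²/(4 × 0.018 × 44) = 0.3960; exp(−0.3960) = 0.6730.
C = 0.002821 × 0.6730 = 0.00190 kg/m³.

0.00190 kg/m³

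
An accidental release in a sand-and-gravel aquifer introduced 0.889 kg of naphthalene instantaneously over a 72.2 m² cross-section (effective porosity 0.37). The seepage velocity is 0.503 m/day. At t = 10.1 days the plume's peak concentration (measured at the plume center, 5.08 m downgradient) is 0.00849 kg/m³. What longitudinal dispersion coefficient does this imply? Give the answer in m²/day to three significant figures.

At the plume center C_max = M/(n_e·A·√(4πDt)), so D = M²/(4πt·(n_e·A·C_max)²).
n_e·A·C_max = 0.37 × 72.2 × 0.00849 = 0.2268 kg/m.
D = 0.889²/(4π × 10.1 × 0.2268²) = 0.121 m²/day.

0.121 m²/day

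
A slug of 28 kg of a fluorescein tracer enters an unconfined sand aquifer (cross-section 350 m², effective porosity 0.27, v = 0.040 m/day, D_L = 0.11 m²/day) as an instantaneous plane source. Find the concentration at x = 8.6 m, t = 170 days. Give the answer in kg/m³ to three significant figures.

For an instantaneous plane source, C(x,t) = M/(n_e·A·√(4πDt)) · exp(−(x−vt)²/(4Dt)), with n_e·A the pore (flow) area.
Plume center vt = 0.040 × 170 = 6.8 m, so the well at 8.6 m is 1.8 m downgradient of the peak.
√(4πDt) = 15.33 m, giving peak height M/(n_e·A·√(4πDt)) = 28/(0.27 × 350 × 15.33) = 0.01933 kg/m³.
(x−vt)²/(4Dt) = (1.8)²/(4 × 0.11 × 170) = 0.04332; exp(−0.04332) = 0.9576.
C = 0.01933 × 0.9576 = 0.0185 kg/m³.

0.0185 kg/m³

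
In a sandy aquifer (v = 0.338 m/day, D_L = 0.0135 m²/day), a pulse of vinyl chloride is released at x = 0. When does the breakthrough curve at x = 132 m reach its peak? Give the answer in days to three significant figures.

390 days

For the 1D instantaneous-source solution, setting ∂C/∂t = 0 at fixed x gives v²t² + 2Dt − x² = 0, so t = (√(D² + v²x²) − D)/v².
√(D² + v²x²) = √(0.0135² + 0.338² × 132²) = 44.62; v² = 0.114244.
t = (44.62 − 0.0135)/0.114244 = 390 days (vs. the pure-advection estimate x/v = 391 d).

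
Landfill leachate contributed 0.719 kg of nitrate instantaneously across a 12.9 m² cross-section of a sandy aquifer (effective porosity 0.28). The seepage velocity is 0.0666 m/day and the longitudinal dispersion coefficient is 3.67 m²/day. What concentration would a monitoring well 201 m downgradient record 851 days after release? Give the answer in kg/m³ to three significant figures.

0.000190 kg/m³

For an instantaneous plane source, C(x,t) = M/(n_e·A·√(4πDt)) · exp(−(x−vt)²/(4Dt)), with n_e·A the pore (flow) area.
Plume center vt = 0.0666 × 851 = 56.6766 m, so the well at 201 m is 144.3234 m downgradient of the peak.
√(4πDt) = 198.1 m, giving peak height M/(n_e·A·√(4πDt)) = 0.719/(0.28 × 12.9 × 198.1) = 0.001005 kg/m³.
(x−vt)²/(4Dt) = (144.3234)²/(4 × 3.67 × 851) = 1.667; exp(−1.667) = 0.1888.
C = 0.001005 × 0.1888 = 0.000190 kg/m³.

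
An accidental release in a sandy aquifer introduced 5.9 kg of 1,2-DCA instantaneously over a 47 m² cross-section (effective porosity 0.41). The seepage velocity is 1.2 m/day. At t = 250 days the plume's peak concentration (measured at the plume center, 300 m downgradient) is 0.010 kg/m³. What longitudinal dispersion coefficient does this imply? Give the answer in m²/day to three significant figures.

0.298 m²/day

At the plume center C_max = M/(n_e·A·√(4πDt)), so D = M²/(4πt·(n_e·A·C_max)²).
n_e·A·C_max = 0.41 × 47 × 0.010 = 0.1927 kg/m.
D = 5.9²/(4π × 250 × 0.1927²) = 0.298 m²/day.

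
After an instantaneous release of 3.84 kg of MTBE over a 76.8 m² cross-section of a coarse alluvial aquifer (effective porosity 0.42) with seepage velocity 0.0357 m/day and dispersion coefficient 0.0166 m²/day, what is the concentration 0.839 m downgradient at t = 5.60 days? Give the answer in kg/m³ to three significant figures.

0.0367 kg/m³

For an instantaneous plane source, C(x,t) = M/(n_e·A·√(4πDt)) · exp(−(x−vt)²/(4Dt)), with n_e·A the pore (flow) area.
Plume center vt = 0.0357 × 5.60 = 0.19992 m, so the well at 0.839 m is 0.63908 m downgradient of the peak.
√(4πDt) = 1.081 m, giving peak height M/(n_e·A·√(4πDt)) = 3.84/(0.42 × 76.8 × 1.081) = 0.1101 kg/m³.
(x−vt)²/(4Dt) = (0.63908)²/(4 × 0.0166 × 5.60) = 1.098; exp(−1.098) = 0.3335.
C = 0.1101 × 0.3335 = 0.0367 kg/m³.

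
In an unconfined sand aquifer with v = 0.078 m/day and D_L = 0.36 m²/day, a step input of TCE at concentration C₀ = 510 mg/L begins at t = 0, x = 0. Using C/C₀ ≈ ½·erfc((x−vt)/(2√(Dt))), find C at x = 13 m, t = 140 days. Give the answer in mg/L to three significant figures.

For a continuous step input, C/C₀ ≈ ½·erfc((x−vt)/(2√(Dt))).
vt = 0.078 × 140 = 10.92 m and 2√(Dt) = 2√(0.36 × 140) = 14.20 m.
Argument (x−vt)/(2√(Dt)) = (13 − 10.92)/14.20 = 0.1465; ½·erfc(0.1465) = 0.4179.
C = 510 × 0.4179 = 213 mg/L.

213 mg/L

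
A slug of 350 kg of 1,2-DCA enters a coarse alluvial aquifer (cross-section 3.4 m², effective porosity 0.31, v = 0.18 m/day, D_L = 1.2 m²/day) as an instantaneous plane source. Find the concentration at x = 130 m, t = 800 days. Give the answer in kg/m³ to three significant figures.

For an instantaneous plane source, C(x,t) = M/(n_e·A·√(4πDt)) · exp(−(x−vt)²/(4Dt)), with n_e·A the pore (flow) area.
Plume center vt = 0.18 × 800 = 144 m, so the well at 130 m is 14 m upgradient of the peak.
√(4πDt) = 109.8 m, giving peak height M/(n_e·A·√(4πDt)) = 350/(0.31 × 3.4 × 109.8) = 3.024 kg/m³.
(x−vt)²/(4Dt) = (-14)²/(4 × 1.2 × 800) = 0.05104; exp(−0.05104) = 0.9502.
C = 3.024 × 0.9502 = 2.87 kg/m³.

2.87 kg/m³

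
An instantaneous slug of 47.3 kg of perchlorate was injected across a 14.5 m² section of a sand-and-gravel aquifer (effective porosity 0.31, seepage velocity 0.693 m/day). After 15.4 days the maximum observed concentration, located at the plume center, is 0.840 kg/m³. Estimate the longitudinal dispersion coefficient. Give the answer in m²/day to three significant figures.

At the plume center C_max = M/(n_e·A·√(4πDt)), so D = M²/(4πt·(n_e·A·C_max)²).
n_e·A·C_max = 0.31 × 14.5 × 0.840 = 3.776 kg/m.
D = 47.3²/(4π × 15.4 × 3.776²) = 0.811 m²/day.

0.811 m²/day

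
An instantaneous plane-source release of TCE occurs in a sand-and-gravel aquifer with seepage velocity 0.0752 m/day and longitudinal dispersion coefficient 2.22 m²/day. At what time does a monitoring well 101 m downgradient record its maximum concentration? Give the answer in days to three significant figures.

1010 days

For the 1D instantaneous-source solution, setting ∂C/∂t = 0 at fixed x gives v²t² + 2Dt − x² = 0, so t = (√(D² + v²x²) − D)/v².
√(D² + v²x²) = √(2.22² + 0.0752² × 101²) = 7.913; v² = 0.00565504.
t = (7.913 − 2.22)/0.00565504 = 1010 days (vs. the pure-advection estimate x/v = 1340 d).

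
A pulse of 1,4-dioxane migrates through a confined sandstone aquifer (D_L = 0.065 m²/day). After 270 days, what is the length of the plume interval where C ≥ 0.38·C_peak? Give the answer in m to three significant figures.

The plume is Gaussian with σ = √(2Dt) = √(2 × 0.065 × 270) = 5.925 m.
C/C_peak = exp(−Δx²/(2σ²)) = 0.38 ⇒ Δx = σ·√(−2 ln 0.38) = 5.925 × 1.391 = 8.242 m.
Width = 2Δx = 16.5 m.

16.5 m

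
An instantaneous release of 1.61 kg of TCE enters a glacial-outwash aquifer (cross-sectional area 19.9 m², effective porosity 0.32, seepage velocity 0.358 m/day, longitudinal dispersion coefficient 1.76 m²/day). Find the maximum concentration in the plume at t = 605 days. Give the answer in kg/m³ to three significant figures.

The peak of an instantaneous 1D plume sits at x = vt; there the Gaussian factor is 1 and C_max = M/(n_e·A·√(4πDt)), where n_e·A is the pore area the mass is dissolved in.
√(4πDt) = √(4π × 1.76 × 605) = 115.7 m, so C_max = 1.61/(0.32 × 19.9 × 115.7) = 0.00219 kg/m³.

0.00219 kg/m³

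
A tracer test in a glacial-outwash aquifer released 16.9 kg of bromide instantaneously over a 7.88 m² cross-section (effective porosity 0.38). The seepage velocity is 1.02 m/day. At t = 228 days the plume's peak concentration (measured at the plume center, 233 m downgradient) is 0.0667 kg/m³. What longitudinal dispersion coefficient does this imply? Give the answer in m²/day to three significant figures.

2.50 m²/day

At the plume center C_max = M/(n_e·A·√(4πDt)), so D = M²/(4πt·(n_e·A·C_max)²).
n_e·A·C_max = 0.38 × 7.88 × 0.0667 = 0.1997 kg/m.
D = 16.9²/(4π × 228 × 0.1997²) = 2.50 m²/day.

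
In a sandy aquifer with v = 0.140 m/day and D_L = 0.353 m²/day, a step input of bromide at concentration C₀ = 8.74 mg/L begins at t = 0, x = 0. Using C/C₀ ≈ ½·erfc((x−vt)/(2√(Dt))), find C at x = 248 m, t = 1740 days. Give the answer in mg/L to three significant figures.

3.93 mg/L

For a continuous step input, C/C₀ ≈ ½·erfc((x−vt)/(2√(Dt))).
vt = 0.140 × 1740 = 243.6 m and 2√(Dt) = 2√(0.353 × 1740) = 49.57 m.
Argument (x−vt)/(2√(Dt)) = (248 − 243.6)/49.57 = 0.08876; ½·erfc(0.08876) = 0.4501.
C = 8.74 × 0.4501 = 3.93 mg/L.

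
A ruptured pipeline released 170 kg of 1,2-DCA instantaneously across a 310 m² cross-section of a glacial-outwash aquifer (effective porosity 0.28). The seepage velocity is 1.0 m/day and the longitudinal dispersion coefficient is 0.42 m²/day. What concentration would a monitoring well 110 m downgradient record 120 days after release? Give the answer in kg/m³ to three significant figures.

0.0474 kg/m³

For an instantaneous plane source, C(x,t) = M/(n_e·A·√(4πDt)) · exp(−(x−vt)²/(4Dt)), with n_e·A the pore (flow) area.
Plume center vt = 1.0 × 120 = 120 m, so the well at 110 m is 10 m upgradient of the peak.
√(4πDt) = 25.17 m, giving peak height M/(n_e·A·√(4πDt)) = 170/(0.28 × 310 × 25.17) = 0.07781 kg/m³.
(x−vt)²/(4Dt) = (-10)²/(4 × 0.42 × 120) = 0.4960; exp(−0.4960) = 0.6090.
C = 0.07781 × 0.6090 = 0.0474 kg/m³.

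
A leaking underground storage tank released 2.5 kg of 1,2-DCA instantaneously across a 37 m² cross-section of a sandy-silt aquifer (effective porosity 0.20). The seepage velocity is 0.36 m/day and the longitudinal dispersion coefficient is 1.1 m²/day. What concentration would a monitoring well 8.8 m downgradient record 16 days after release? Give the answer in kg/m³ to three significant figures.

0.0199 kg/m³

For an instantaneous plane source, C(x,t) = M/(n_e·A·√(4πDt)) · exp(−(x−vt)²/(4Dt)), with n_e·A the pore (flow) area.
Plume center vt = 0.36 × 16 = 5.76 m, so the well at 8.8 m is 3.04 m downgradient of the peak.
√(4πDt) = 14.87 m, giving peak height M/(n_e·A·√(4πDt)) = 2.5/(0.20 × 37 × 14.87) = 0.02272 kg/m³.
(x−vt)²/(4Dt) = (3.04)²/(4 × 1.1 × 16) = 0.1313; exp(−0.1313) = 0.8770.
C = 0.02272 × 0.8770 = 0.0199 kg/m³.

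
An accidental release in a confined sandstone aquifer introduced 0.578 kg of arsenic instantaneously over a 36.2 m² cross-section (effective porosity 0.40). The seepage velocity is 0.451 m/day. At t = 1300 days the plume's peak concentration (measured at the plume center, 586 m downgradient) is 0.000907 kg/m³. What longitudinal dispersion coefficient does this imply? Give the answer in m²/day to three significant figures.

At the plume center C_max = M/(n_e·A·√(4πDt)), so D = M²/(4πt·(n_e·A·C_max)²).
n_e·A·C_max = 0.40 × 36.2 × 0.000907 = 0.01313 kg/m.
D = 0.578²/(4π × 1300 × 0.01313²) = 0.119 m²/day.

0.119 m²/day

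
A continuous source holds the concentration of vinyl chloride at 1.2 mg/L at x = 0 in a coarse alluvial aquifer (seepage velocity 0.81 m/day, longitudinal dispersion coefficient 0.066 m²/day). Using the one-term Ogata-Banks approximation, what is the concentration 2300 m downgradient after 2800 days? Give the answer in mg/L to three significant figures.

0.0576 mg/L

For a continuous step input, C/C₀ ≈ ½·erfc((x−vt)/(2√(Dt))).
vt = 0.81 × 2800 = 2268 m and 2√(Dt) = 2√(0.066 × 2800) = 27.19 m.
Argument (x−vt)/(2√(Dt)) = (2300 − 2268)/27.19 = 1.177; ½·erfc(1.177) = 0.04800.
C = 1.2 × 0.04800 = 0.0576 mg/L.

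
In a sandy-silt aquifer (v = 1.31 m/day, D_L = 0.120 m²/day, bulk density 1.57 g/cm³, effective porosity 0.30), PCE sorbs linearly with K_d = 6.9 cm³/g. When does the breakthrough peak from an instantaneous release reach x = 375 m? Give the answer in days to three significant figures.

Retardation factor R = 1 + ρ_b·K_d/n = 1 + 1.57 × 6.9/0.30 = 37.11.
Sorption retards both mechanisms: v_R = v/R = 0.03530 m/day, D_R = D/R = 0.003234 m²/day.
Peak time from v_R²t² + 2D_R t − x² = 0: t = (√(D_R² + v_R²x²) − D_R)/v_R².
√(D_R² + v_R²x²) = √(0.003234² + 0.03530² × 375²) = 13.24; v_R² = 0.001246.
t = (13.24 − 0.003234)/0.001246 = 10600 days.

10600 days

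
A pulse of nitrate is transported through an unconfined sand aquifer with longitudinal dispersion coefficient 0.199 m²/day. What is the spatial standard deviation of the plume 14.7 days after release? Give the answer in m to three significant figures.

2.42 m

Dispersive spreading gives a Gaussian with σ² = 2Dt; advection only shifts the center.
σ = √(2 × 0.199 × 14.7) = 2.42 m.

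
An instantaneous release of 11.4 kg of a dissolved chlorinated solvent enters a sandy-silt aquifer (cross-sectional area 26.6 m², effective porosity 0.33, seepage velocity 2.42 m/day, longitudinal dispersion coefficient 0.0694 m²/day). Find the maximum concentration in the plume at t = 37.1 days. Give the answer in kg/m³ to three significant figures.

The peak of an instantaneous 1D plume sits at x = vt; there the Gaussian factor is 1 and C_max = M/(n_e·A·√(4πDt)), where n_e·A is the pore area the mass is dissolved in.
√(4πDt) = √(4π × 0.0694 × 37.1) = 5.688 m, so C_max = 11.4/(0.33 × 26.6 × 5.688) = 0.228 kg/m³.

0.228 kg/m³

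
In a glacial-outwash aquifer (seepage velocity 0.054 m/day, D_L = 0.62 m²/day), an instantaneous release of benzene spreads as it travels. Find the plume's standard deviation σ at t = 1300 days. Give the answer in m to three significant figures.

Dispersive spreading gives a Gaussian with σ² = 2Dt; advection only shifts the center.
σ = √(2 × 0.62 × 1300) = 40.1 m.

40.1 m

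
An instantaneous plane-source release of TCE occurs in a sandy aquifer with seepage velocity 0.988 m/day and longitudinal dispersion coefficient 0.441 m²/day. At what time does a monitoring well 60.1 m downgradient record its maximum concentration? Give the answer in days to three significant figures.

60.4 days

For the 1D instantaneous-source solution, setting ∂C/∂t = 0 at fixed x gives v²t² + 2Dt − x² = 0, so t = (√(D² + v²x²) − D)/v².
√(D² + v²x²) = √(0.441² + 0.988² × 60.1²) = 59.38; v² = 0.976144.
t = (59.38 − 0.441)/0.976144 = 60.4 days (vs. the pure-advection estimate x/v = 60.8 d).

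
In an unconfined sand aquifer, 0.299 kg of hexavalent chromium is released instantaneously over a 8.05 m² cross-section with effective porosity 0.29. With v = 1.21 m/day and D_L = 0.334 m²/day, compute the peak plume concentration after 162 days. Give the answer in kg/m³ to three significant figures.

0.00491 kg/m³

The peak of an instantaneous 1D plume sits at x = vt; there the Gaussian factor is 1 and C_max = M/(n_e·A·√(4πDt)), where n_e·A is the pore area the mass is dissolved in.
√(4πDt) = √(4π × 0.334 × 162) = 26.08 m, so C_max = 0.299/(0.29 × 8.05 × 26.08) = 0.00491 kg/m³.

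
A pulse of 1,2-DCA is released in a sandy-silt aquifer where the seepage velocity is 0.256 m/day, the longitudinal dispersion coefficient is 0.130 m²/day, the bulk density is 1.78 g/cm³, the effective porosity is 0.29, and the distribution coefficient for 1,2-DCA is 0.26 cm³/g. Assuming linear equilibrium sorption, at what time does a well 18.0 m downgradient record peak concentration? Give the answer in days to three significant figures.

177 days

Retardation factor R = 1 + ρ_b·K_d/n = 1 + 1.78 × 0.26/0.29 = 2.596.
Sorption retards both mechanisms: v_R = v/R = 0.09861 m/day, D_R = D/R = 0.05008 m²/day.
Peak time from v_R²t² + 2D_R t − x² = 0: t = (√(D_R² + v_R²x²) − D_R)/v_R².
√(D_R² + v_R²x²) = √(0.05008² + 0.09861² × 18.0²) = 1.776; v_R² = 0.009724.
t = (1.776 − 0.05008)/0.009724 = 177 days.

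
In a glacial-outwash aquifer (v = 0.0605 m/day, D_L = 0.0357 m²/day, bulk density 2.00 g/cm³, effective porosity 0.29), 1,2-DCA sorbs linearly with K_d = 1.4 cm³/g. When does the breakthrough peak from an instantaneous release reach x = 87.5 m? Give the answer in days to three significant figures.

Retardation factor R = 1 + ρ_b·K_d/n = 1 + 2.00 × 1.4/0.29 = 10.66.
Sorption retards both mechanisms: v_R = v/R = 0.005675 m/day, D_R = D/R = 0.003349 m²/day.
Peak time from v_R²t² + 2D_R t − x² = 0: t = (√(D_R² + v_R²x²) − D_R)/v_R².
√(D_R² + v_R²x²) = √(0.003349² + 0.005675² × 87.5²) = 0.4966; v_R² = 3.221e-05.
t = (0.4966 − 0.003349)/3.221e-05 = 15300 days.

15300 days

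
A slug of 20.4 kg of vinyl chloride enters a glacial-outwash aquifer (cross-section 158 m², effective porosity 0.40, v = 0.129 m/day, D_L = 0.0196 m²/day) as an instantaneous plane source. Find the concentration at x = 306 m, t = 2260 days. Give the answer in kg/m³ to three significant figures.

0.00420 kg/m³

For an instantaneous plane source, C(x,t) = M/(n_e·A·√(4πDt)) · exp(−(x−vt)²/(4Dt)), with n_e·A the pore (flow) area.
Plume center vt = 0.129 × 2260 = 291.54 m, so the well at 306 m is 14.46 m downgradient of the peak.
√(4πDt) = 23.59 m, giving peak height M/(n_e·A·√(4πDt)) = 20.4/(0.40 × 158 × 23.59) = 0.01368 kg/m³.
(x−vt)²/(4Dt) = (14.46)²/(4 × 0.0196 × 2260) = 1.180; exp(−1.180) = 0.3073.
C = 0.01368 × 0.3073 = 0.00420 kg/m³.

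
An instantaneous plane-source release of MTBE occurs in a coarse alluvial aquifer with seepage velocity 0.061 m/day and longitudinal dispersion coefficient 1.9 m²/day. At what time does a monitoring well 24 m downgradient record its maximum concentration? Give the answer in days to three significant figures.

134 days

For the 1D instantaneous-source solution, setting ∂C/∂t = 0 at fixed x gives v²t² + 2Dt − x² = 0, so t = (√(D² + v²x²) − D)/v².
√(D² + v²x²) = √(1.9² + 0.061² × 24²) = 2.399; v² = 0.003721.
t = (2.399 − 1.9)/0.003721 = 134 days (vs. the pure-advection estimate x/v = 393 d).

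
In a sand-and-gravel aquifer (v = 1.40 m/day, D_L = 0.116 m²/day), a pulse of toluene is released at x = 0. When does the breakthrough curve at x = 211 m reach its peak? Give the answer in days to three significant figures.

151 days

For the 1D instantaneous-source solution, setting ∂C/∂t = 0 at fixed x gives v²t² + 2Dt − x² = 0, so t = (√(D² + v²x²) − D)/v².
√(D² + v²x²) = √(0.116² + 1.40² × 211²) = 295.4; v² = 1.96.
t = (295.4 − 0.116)/1.96 = 151 days (vs. the pure-advection estimate x/v = 151 d).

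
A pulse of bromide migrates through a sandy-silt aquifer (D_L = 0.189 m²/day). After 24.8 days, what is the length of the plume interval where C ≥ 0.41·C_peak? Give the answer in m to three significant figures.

8.18 m

The plume is Gaussian with σ = √(2Dt) = √(2 × 0.189 × 24.8) = 3.062 m.
C/C_peak = exp(−Δx²/(2σ²)) = 0.41 ⇒ Δx = σ·√(−2 ln 0.41) = 3.062 × 1.335 = 4.088 m.
Width = 2Δx = 8.18 m.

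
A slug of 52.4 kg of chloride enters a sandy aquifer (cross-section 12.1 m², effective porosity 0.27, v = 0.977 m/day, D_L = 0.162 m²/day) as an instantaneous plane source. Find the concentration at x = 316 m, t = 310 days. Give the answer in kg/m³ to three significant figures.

For an instantaneous plane source, C(x,t) = M/(n_e·A·√(4πDt)) · exp(−(x−vt)²/(4Dt)), with n_e·A the pore (flow) area.
Plume center vt = 0.977 × 310 = 302.87 m, so the well at 316 m is 13.13 m downgradient of the peak.
√(4πDt) = 25.12 m, giving peak height M/(n_e·A·√(4πDt)) = 52.4/(0.27 × 12.1 × 25.12) = 0.6385 kg/m³.
(x−vt)²/(4Dt) = (13.13)²/(4 × 0.162 × 310) = 0.8582; exp(−0.8582) = 0.4239.
C = 0.6385 × 0.4239 = 0.271 kg/m³.

0.271 kg/m³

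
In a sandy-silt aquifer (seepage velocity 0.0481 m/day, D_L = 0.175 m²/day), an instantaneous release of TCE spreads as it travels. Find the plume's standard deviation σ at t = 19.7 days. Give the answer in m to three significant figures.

2.63 m

Dispersive spreading gives a Gaussian with σ² = 2Dt; advection only shifts the center.
σ = √(2 × 0.175 × 19.7) = 2.63 m.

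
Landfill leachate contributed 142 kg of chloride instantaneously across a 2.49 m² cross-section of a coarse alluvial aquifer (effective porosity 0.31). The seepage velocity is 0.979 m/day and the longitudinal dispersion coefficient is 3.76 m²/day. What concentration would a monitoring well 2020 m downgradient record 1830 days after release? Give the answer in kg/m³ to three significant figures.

0.0940 kg/m³

For an instantaneous plane source, C(x,t) = M/(n_e·A·√(4πDt)) · exp(−(x−vt)²/(4Dt)), with n_e·A the pore (flow) area.
Plume center vt = 0.979 × 1830 = 1791.57 m, so the well at 2020 m is 228.43 m downgradient of the peak.
√(4πDt) = 294.1 m, giving peak height M/(n_e·A·√(4πDt)) = 142/(0.31 × 2.49 × 294.1) = 0.6255 kg/m³.
(x−vt)²/(4Dt) = (228.43)²/(4 × 3.76 × 1830) = 1.896; exp(−1.896) = 0.1502.
C = 0.6255 × 0.1502 = 0.0940 kg/m³.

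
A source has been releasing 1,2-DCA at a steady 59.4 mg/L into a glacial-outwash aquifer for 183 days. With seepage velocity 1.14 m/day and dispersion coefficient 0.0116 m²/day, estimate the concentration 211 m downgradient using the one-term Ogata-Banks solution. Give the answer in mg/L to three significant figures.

For a continuous step input, C/C₀ ≈ ½·erfc((x−vt)/(2√(Dt))).
vt = 1.14 × 183 = 208.62 m and 2√(Dt) = 2√(0.0116 × 183) = 2.914 m.
Argument (x−vt)/(2√(Dt)) = (211 − 208.62)/2.914 = 0.8167; ½·erfc(0.8167) = 0.1240.
C = 59.4 × 0.1240 = 7.37 mg/L.

7.37 mg/L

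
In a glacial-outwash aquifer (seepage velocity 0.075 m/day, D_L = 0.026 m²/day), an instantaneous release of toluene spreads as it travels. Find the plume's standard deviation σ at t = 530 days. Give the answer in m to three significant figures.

Dispersive spreading gives a Gaussian with σ² = 2Dt; advection only shifts the center.
σ = √(2 × 0.026 × 530) = 5.25 m.

5.25 m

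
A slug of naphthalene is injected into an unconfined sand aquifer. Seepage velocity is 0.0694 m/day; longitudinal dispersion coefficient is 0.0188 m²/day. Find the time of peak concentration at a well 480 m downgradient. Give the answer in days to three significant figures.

6910 days

For the 1D instantaneous-source solution, setting ∂C/∂t = 0 at fixed x gives v²t² + 2Dt − x² = 0, so t = (√(D² + v²x²) − D)/v².
√(D² + v²x²) = √(0.0188² + 0.0694² × 480²) = 33.31; v² = 0.00481636.
t = (33.31 − 0.0188)/0.00481636 = 6910 days (vs. the pure-advection estimate x/v = 6920 d).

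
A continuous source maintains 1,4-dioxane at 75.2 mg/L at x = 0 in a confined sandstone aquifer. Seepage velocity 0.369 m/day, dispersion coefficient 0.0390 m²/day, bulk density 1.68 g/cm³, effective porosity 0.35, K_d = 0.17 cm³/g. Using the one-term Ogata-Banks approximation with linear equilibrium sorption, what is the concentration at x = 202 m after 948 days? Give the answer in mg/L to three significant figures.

Retardation factor R = 1 + ρ_b·K_d/n = 1 + 1.68 × 0.17/0.35 = 1.816.
Sorption retards both mechanisms: v_R = v/R = 0.2032 m/day, D_R = D/R = 0.02148 m²/day.
v_R·t = 0.2032 × 948 = 192.6336 m; 2√(D_R t) = 9.025 m; argument = (202 − 192.6336)/9.025 = 1.038.
C = C₀ × ½·erfc(1.038) = 75.2 × 0.07106 = 5.34 mg/L.

5.34 mg/L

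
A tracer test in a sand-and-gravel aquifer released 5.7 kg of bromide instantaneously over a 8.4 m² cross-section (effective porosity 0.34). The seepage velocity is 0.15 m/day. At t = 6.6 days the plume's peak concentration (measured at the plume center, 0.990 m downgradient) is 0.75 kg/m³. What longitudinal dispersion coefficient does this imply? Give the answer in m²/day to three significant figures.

At the plume center C_max = M/(n_e·A·√(4πDt)), so D = M²/(4πt·(n_e·A·C_max)²).
n_e·A·C_max = 0.34 × 8.4 × 0.75 = 2.142 kg/m.
D = 5.7²/(4π × 6.6 × 2.142²) = 0.0854 m²/day.

0.0854 m²/day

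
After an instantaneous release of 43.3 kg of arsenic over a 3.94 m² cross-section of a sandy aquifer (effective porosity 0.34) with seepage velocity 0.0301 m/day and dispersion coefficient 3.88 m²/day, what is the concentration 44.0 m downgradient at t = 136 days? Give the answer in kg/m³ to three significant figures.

0.187 kg/m³

For an instantaneous plane source, C(x,t) = M/(n_e·A·√(4πDt)) · exp(−(x−vt)²/(4Dt)), with n_e·A the pore (flow) area.
Plume center vt = 0.0301 × 136 = 4.0936 m, so the well at 44.0 m is 39.9064 m downgradient of the peak.
√(4πDt) = 81.43 m, giving peak height M/(n_e·A·√(4πDt)) = 43.3/(0.34 × 3.94 × 81.43) = 0.3969 kg/m³.
(x−vt)²/(4Dt) = (39.9064)²/(4 × 3.88 × 136) = 0.7545; exp(−0.7545) = 0.4702.
C = 0.3969 × 0.4702 = 0.187 kg/m³.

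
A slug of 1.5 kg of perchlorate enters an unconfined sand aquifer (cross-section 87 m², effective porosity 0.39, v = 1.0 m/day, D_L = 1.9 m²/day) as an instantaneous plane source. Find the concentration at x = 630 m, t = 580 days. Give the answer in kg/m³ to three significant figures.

For an instantaneous plane source, C(x,t) = M/(n_e·A·√(4πDt)) · exp(−(x−vt)²/(4Dt)), with n_e·A the pore (flow) area.
Plume center vt = 1.0 × 580 = 580 m, so the well at 630 m is 50 m downgradient of the peak.
√(4πDt) = 117.7 m, giving peak height M/(n_e·A·√(4πDt)) = 1.5/(0.39 × 87 × 117.7) = 0.0003756 kg/m³.
(x−vt)²/(4Dt) = (50)²/(4 × 1.9 × 580) = 0.5672; exp(−0.5672) = 0.5671.
C = 0.0003756 × 0.5671 = 0.000213 kg/m³.

0.000213 kg/m³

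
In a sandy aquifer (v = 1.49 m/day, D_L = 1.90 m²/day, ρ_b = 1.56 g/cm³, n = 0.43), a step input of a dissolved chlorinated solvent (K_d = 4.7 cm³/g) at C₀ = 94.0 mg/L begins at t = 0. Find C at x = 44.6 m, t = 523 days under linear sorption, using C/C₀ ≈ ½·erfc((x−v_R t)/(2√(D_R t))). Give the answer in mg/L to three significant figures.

41.9 mg/L

Retardation factor R = 1 + ρ_b·K_d/n = 1 + 1.56 × 4.7/0.43 = 18.05.
Sorption retards both mechanisms: v_R = v/R = 0.08255 m/day, D_R = D/R = 0.1053 m²/day.
v_R·t = 0.08255 × 523 = 43.17365 m; 2√(D_R t) = 14.84 m; argument = (44.6 − 43.17365)/14.84 = 0.09612.
C = C₀ × ½·erfc(0.09612) = 94.0 × 0.4459 = 41.9 mg/L.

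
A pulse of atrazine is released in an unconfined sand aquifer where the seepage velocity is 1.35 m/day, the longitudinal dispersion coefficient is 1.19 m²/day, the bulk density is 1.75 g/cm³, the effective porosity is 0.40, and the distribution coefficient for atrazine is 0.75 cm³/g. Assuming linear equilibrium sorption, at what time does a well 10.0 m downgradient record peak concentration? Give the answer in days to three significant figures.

29.0 days

Retardation factor R = 1 + ρ_b·K_d/n = 1 + 1.75 × 0.75/0.40 = 4.281.
Sorption retards both mechanisms: v_R = v/R = 0.3153 m/day, D_R = D/R = 0.2780 m²/day.
Peak time from v_R²t² + 2D_R t − x² = 0: t = (√(D_R² + v_R²x²) − D_R)/v_R².
√(D_R² + v_R²x²) = √(0.2780² + 0.3153² × 10.0²) = 3.165; v_R² = 0.09941.
t = (3.165 − 0.2780)/0.09941 = 29.0 days.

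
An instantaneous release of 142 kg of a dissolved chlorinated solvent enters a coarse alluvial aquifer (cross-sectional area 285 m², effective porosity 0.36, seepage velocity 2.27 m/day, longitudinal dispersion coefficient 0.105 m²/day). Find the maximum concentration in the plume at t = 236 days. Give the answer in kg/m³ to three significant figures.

0.0784 kg/m³

The peak of an instantaneous 1D plume sits at x = vt; there the Gaussian factor is 1 and C_max = M/(n_e·A·√(4πDt)), where n_e·A is the pore area the mass is dissolved in.
√(4πDt) = √(4π × 0.105 × 236) = 17.65 m, so C_max = 142/(0.36 × 285 × 17.65) = 0.0784 kg/m³.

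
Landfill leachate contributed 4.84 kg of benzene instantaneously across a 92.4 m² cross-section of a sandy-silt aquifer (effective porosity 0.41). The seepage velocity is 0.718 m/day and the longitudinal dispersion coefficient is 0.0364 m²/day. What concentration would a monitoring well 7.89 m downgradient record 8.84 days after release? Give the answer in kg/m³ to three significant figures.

0.0100 kg/m³

For an instantaneous plane source, C(x,t) = M/(n_e·A·√(4πDt)) · exp(−(x−vt)²/(4Dt)), with n_e·A the pore (flow) area.
Plume center vt = 0.718 × 8.84 = 6.34712 m, so the well at 7.89 m is 1.54288 m downgradient of the peak.
√(4πDt) = 2.011 m, giving peak height M/(n_e·A·√(4πDt)) = 4.84/(0.41 × 92.4 × 2.011) = 0.06353 kg/m³.
(x−vt)²/(4Dt) = (1.54288)²/(4 × 0.0364 × 8.84) = 1.849; exp(−1.849) = 0.1574.
C = 0.06353 × 0.1574 = 0.0100 kg/m³.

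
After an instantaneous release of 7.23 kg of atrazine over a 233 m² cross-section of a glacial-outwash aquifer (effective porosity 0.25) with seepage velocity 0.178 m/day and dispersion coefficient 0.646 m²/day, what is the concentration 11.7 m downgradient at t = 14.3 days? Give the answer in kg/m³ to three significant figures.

0.00119 kg/m³

For an instantaneous plane source, C(x,t) = M/(n_e·A·√(4πDt)) · exp(−(x−vt)²/(4Dt)), with n_e·A the pore (flow) area.
Plume center vt = 0.178 × 14.3 = 2.5454 m, so the well at 11.7 m is 9.1546 m downgradient of the peak.
√(4πDt) = 10.77 m, giving peak height M/(n_e·A·√(4πDt)) = 7.23/(0.25 × 233 × 10.77) = 0.01152 kg/m³.
(x−vt)²/(4Dt) = (9.1546)²/(4 × 0.646 × 14.3) = 2.268; exp(−2.268) = 0.1035.
C = 0.01152 × 0.1035 = 0.00119 kg/m³.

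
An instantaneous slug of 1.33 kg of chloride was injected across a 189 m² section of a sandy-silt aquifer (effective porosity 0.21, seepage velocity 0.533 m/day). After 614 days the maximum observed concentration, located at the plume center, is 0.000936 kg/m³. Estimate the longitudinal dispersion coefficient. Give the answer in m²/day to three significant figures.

At the plume center C_max = M/(n_e·A·√(4πDt)), so D = M²/(4πt·(n_e·A·C_max)²).
n_e·A·C_max = 0.21 × 189 × 0.000936 = 0.03715 kg/m.
D = 1.33²/(4π × 614 × 0.03715²) = 0.166 m²/day.

0.166 m²/day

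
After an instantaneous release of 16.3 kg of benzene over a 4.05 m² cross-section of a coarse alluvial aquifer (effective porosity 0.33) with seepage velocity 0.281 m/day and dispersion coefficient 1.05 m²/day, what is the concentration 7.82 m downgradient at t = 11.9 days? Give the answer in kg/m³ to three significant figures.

For an instantaneous plane source, C(x,t) = M/(n_e·A·√(4πDt)) · exp(−(x−vt)²/(4Dt)), with n_e·A the pore (flow) area.
Plume center vt = 0.281 × 11.9 = 3.3439 m, so the well at 7.82 m is 4.4761 m downgradient of the peak.
√(4πDt) = 12.53 m, giving peak height M/(n_e·A·√(4πDt)) = 16.3/(0.33 × 4.05 × 12.53) = 0.9733 kg/m³.
(x−vt)²/(4Dt) = (4.4761)²/(4 × 1.05 × 11.9) = 0.4009; exp(−0.4009) = 0.6697.
C = 0.9733 × 0.6697 = 0.652 kg/m³.

0.652 kg/m³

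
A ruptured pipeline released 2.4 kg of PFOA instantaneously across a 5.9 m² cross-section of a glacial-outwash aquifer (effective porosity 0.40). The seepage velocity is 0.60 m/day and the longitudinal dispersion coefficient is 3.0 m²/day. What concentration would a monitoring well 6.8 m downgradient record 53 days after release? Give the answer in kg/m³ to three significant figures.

For an instantaneous plane source, C(x,t) = M/(n_e·A·√(4πDt)) · exp(−(x−vt)²/(4Dt)), with n_e·A the pore (flow) area.
Plume center vt = 0.60 × 53 = 31.8 m, so the well at 6.8 m is 25 m upgradient of the peak.
√(4πDt) = 44.70 m, giving peak height M/(n_e·A·√(4πDt)) = 2.4/(0.40 × 5.9 × 44.70) = 0.02275 kg/m³.
(x−vt)²/(4Dt) = (-25)²/(4 × 3.0 × 53) = 0.9827; exp(−0.9827) = 0.3743.
C = 0.02275 × 0.3743 = 0.00852 kg/m³.

0.00852 kg/m³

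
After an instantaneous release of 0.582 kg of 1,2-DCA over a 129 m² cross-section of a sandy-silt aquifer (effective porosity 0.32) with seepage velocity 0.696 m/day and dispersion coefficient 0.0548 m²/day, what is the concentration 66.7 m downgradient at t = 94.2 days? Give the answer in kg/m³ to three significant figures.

0.00164 kg/m³

For an instantaneous plane source, C(x,t) = M/(n_e·A·√(4πDt)) · exp(−(x−vt)²/(4Dt)), with n_e·A the pore (flow) area.
Plume center vt = 0.696 × 94.2 = 65.5632 m, so the well at 66.7 m is 1.1368 m downgradient of the peak.
√(4πDt) = 8.054 m, giving peak height M/(n_e·A·√(4πDt)) = 0.582/(0.32 × 129 × 8.054) = 0.001751 kg/m³.
(x−vt)²/(4Dt) = (1.1368)²/(4 × 0.0548 × 94.2) = 0.06259; exp(−0.06259) = 0.9393.
C = 0.001751 × 0.9393 = 0.00164 kg/m³.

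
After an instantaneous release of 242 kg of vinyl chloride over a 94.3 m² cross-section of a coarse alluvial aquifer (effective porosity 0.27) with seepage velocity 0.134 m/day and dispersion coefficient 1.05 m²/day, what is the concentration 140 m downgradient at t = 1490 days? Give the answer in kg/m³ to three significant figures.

0.0384 kg/m³

For an instantaneous plane source, C(x,t) = M/(n_e·A·√(4πDt)) · exp(−(x−vt)²/(4Dt)), with n_e·A the pore (flow) area.
Plume center vt = 0.134 × 1490 = 199.66 m, so the well at 140 m is 59.66 m upgradient of the peak.
√(4πDt) = 140.2 m, giving peak height M/(n_e·A·√(4πDt)) = 242/(0.27 × 94.3 × 140.2) = 0.06779 kg/m³.
(x−vt)²/(4Dt) = (-59.66)²/(4 × 1.05 × 1490) = 0.5688; exp(−0.5688) = 0.5662.
C = 0.06779 × 0.5662 = 0.0384 kg/m³.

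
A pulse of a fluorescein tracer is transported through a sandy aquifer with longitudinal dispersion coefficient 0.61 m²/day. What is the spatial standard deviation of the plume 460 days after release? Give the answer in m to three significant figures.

23.7 m

Dispersive spreading gives a Gaussian with σ² = 2Dt; advection only shifts the center.
σ = √(2 × 0.61 × 460) = 23.7 m.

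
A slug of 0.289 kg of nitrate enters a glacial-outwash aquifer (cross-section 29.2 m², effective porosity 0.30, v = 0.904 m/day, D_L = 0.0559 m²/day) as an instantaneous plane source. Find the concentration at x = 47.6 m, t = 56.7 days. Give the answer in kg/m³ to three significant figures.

For an instantaneous plane source, C(x,t) = M/(n_e·A·√(4πDt)) · exp(−(x−vt)²/(4Dt)), with n_e·A the pore (flow) area.
Plume center vt = 0.904 × 56.7 = 51.2568 m, so the well at 47.6 m is 3.6568 m upgradient of the peak.
√(4πDt) = 6.311 m, giving peak height M/(n_e·A·√(4πDt)) = 0.289/(0.30 × 29.2 × 6.311) = 0.005228 kg/m³.
(x−vt)²/(4Dt) = (-3.6568)²/(4 × 0.0559 × 56.7) = 1.055; exp(−1.055) = 0.3482.
C = 0.005228 × 0.3482 = 0.00182 kg/m³.

0.00182 kg/m³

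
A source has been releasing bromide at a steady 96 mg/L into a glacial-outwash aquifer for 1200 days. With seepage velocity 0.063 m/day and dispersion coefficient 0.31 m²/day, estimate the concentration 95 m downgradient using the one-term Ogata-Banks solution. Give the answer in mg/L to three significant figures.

For a continuous step input, C/C₀ ≈ ½·erfc((x−vt)/(2√(Dt))).
vt = 0.063 × 1200 = 75.6 m and 2√(Dt) = 2√(0.31 × 1200) = 38.57 m.
Argument (x−vt)/(2√(Dt)) = (95 − 75.6)/38.57 = 0.5030; ½·erfc(0.5030) = 0.2384.
C = 96 × 0.2384 = 22.9 mg/L.

22.9 mg/L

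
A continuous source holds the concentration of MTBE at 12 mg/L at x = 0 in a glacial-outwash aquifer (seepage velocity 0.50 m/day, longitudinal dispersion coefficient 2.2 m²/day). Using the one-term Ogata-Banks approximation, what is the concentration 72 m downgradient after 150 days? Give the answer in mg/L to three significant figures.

For a continuous step input, C/C₀ ≈ ½·erfc((x−vt)/(2√(Dt))).
vt = 0.50 × 150 = 75 m and 2√(Dt) = 2√(2.2 × 150) = 36.33 m.
Argument (x−vt)/(2√(Dt)) = (72 − 75)/36.33 = -0.08258; ½·erfc(-0.08258) = 0.5465.
C = 12 × 0.5465 = 6.56 mg/L.

6.56 mg/L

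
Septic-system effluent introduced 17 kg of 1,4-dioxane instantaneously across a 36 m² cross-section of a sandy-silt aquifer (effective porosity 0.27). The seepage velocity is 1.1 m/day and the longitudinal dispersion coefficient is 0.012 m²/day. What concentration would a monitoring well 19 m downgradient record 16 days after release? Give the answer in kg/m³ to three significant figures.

0.0877 kg/m³

For an instantaneous plane source, C(x,t) = M/(n_e·A·√(4πDt)) · exp(−(x−vt)²/(4Dt)), with n_e·A the pore (flow) area.
Plume center vt = 1.1 × 16 = 17.6 m, so the well at 19 m is 1.4 m downgradient of the peak.
√(4πDt) = 1.553 m, giving peak height M/(n_e·A·√(4πDt)) = 17/(0.27 × 36 × 1.553) = 1.126 kg/m³.
(x−vt)²/(4Dt) = (1.4)²/(4 × 0.012 × 16) = 2.552; exp(−2.552) = 0.07793.
C = 1.126 × 0.07793 = 0.0877 kg/m³.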